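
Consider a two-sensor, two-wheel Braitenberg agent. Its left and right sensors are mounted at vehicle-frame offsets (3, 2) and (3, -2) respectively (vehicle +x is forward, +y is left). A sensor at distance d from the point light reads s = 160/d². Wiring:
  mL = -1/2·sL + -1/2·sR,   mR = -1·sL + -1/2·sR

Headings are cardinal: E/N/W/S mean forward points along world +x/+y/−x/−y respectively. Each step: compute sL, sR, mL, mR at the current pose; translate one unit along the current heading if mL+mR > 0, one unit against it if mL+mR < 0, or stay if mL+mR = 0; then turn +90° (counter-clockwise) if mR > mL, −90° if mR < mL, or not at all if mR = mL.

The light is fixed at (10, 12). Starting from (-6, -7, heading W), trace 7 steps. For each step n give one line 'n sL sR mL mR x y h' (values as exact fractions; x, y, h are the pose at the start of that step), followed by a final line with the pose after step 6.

n=0: pose=(-6,-7,W); sL=80/401, sR=16/65; mL=-5808/26065, mR=-8408/26065; mL+mR=-14216/26065 → advance -1; mR−mL=-40/401 → turn -1·90°
n=1: pose=(-5,-7,N); sL=32/109, sR=32/85; mL=-3104/9265, mR=-4464/9265; mL+mR=-7568/9265 → advance -1; mR−mL=-16/109 → turn -1·90°
n=2: pose=(-5,-8,E); sL=40/117, sR=40/157; mL=-5480/18369, mR=-8620/18369; mL+mR=-4700/6123 → advance -1; mR−mL=-20/117 → turn -1·90°
n=3: pose=(-6,-8,S); sL=32/145, sR=160/853; mL=-25248/123685, mR=-38896/123685; mL+mR=-64144/123685 → advance -1; mR−mL=-16/145 → turn -1·90°
n=4: pose=(-6,-7,W); sL=80/401, sR=16/65; mL=-5808/26065, mR=-8408/26065; mL+mR=-14216/26065 → advance -1; mR−mL=-40/401 → turn -1·90°
n=5: pose=(-5,-7,N); sL=32/109, sR=32/85; mL=-3104/9265, mR=-4464/9265; mL+mR=-7568/9265 → advance -1; mR−mL=-16/109 → turn -1·90°
n=6: pose=(-5,-8,E); sL=40/117, sR=40/157; mL=-5480/18369, mR=-8620/18369; mL+mR=-4700/6123 → advance -1; mR−mL=-20/117 → turn -1·90°

0 80/401 16/65 -5808/26065 -8408/26065 -6 -7 W
1 32/109 32/85 -3104/9265 -4464/9265 -5 -7 N
2 40/117 40/157 -5480/18369 -8620/18369 -5 -8 E
3 32/145 160/853 -25248/123685 -38896/123685 -6 -8 S
4 80/401 16/65 -5808/26065 -8408/26065 -6 -7 W
5 32/109 32/85 -3104/9265 -4464/9265 -5 -7 N
6 40/117 40/157 -5480/18369 -8620/18369 -5 -8 E
final -6 -8 S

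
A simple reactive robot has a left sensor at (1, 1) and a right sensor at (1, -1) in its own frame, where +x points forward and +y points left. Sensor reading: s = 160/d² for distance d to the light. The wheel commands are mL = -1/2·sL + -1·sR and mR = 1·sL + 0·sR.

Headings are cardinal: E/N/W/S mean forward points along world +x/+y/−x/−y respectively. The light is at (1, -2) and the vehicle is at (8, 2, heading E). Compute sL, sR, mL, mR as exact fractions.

160/89 160/73 -20080/6497 160/89

left sensor world pos  = (9, 3); dL² = 89
right sensor world pos = (9, 1); dR² = 73
sL = 160/89 = 160/89
sR = 160/73 = 160/73
mL = -1/2·sL + -1·sR = -20080/6497
mR = 1·sL + 0·sR = 160/89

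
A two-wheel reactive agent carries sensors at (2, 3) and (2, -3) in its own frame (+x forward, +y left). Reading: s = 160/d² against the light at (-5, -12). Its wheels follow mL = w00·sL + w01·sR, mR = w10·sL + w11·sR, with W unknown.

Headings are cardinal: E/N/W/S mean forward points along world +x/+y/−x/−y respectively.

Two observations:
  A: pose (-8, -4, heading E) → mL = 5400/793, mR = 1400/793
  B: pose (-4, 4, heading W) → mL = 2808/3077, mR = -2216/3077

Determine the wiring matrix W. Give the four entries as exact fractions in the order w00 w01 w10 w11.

1/2 1 -1 1/2

obs A: pose=(-8,-4,E) → sL=80/61, sR=80/13, mL=5400/793, mR=1400/793
obs B: pose=(-4,4,W) → sL=16/17, sR=80/181, mL=2808/3077, mR=-2216/3077
sensor matrix S = [[80/61, 80/13], [16/17, 80/181]]; det S = -12718080/2440061
solve [mL_A; mL_B] = S·[w00; w01] and [mR_A; mR_B] = S·[w10; w11]:
  w00 = 1/2, w01 = 1, w10 = -1, w11 = 1/2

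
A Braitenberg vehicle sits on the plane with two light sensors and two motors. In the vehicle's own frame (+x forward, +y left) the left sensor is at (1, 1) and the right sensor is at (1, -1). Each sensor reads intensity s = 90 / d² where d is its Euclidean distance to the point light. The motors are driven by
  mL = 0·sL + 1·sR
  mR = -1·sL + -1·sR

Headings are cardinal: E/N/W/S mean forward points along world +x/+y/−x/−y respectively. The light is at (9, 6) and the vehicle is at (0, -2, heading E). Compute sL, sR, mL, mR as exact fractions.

left sensor world pos  = (1, -1); dL² = 113
right sensor world pos = (1, -3); dR² = 145
sL = 90/113 = 90/113
sR = 90/145 = 18/29
mL = 0·sL + 1·sR = 18/29
mR = -1·sL + -1·sR = -4644/3277

90/113 18/29 18/29 -4644/3277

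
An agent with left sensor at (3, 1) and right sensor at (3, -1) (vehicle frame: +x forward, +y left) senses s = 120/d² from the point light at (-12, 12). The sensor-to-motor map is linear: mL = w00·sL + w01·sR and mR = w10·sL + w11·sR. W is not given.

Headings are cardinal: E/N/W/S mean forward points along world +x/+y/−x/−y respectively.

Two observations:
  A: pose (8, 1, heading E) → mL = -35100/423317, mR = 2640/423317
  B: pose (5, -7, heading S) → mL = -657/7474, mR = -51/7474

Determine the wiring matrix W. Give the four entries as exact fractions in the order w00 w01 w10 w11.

1/2 -1 1/2 -1/2

obs A: pose=(8,1,E) → sL=120/629, sR=120/673, mL=-35100/423317, mR=2640/423317
obs B: pose=(5,-7,S) → sL=15/101, sR=6/37, mL=-657/7474, mR=-51/7474
sensor matrix S = [[120/629, 120/673], [15/101, 6/37]]; det S = 7049160/1581935629
solve [mL_A; mL_B] = S·[w00; w01] and [mR_A; mR_B] = S·[w10; w11]:
  w00 = 1/2, w01 = -1, w10 = 1/2, w11 = -1/2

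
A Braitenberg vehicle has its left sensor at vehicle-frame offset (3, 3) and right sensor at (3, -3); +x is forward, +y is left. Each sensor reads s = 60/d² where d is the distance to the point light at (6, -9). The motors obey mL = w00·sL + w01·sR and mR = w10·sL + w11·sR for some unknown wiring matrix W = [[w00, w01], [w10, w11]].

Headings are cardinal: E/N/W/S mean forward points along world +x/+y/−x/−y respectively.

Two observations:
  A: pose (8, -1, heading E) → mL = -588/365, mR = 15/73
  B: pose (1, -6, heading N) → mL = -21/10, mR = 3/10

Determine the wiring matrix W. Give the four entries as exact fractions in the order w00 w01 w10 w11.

-1 -1 1/2 0

obs A: pose=(8,-1,E) → sL=30/73, sR=6/5, mL=-588/365, mR=15/73
obs B: pose=(1,-6,N) → sL=3/5, sR=3/2, mL=-21/10, mR=3/10
sensor matrix S = [[30/73, 6/5], [3/5, 3/2]]; det S = -189/1825
solve [mL_A; mL_B] = S·[w00; w01] and [mR_A; mR_B] = S·[w10; w11]:
  w00 = -1, w01 = -1, w10 = 1/2, w11 = 0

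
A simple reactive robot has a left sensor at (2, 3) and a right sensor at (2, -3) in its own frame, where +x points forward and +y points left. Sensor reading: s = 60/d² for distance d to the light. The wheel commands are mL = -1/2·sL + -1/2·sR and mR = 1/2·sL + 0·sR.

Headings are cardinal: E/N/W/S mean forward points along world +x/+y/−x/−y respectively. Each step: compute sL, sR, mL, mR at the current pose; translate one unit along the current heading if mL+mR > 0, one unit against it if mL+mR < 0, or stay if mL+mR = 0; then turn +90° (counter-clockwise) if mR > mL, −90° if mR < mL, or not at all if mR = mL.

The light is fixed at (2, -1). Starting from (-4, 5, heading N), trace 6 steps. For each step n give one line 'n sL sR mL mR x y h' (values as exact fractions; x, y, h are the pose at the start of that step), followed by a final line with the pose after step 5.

0 12/29 60/73 -1308/2117 6/29 -4 5 N
1 15/17 15/32 -735/1088 15/34 -4 4 W
2 60/13 60/73 -2580/949 30/13 -3 4 S
3 2/3 10/3 -2 1/3 -3 5 E
4 12/29 60/73 -1308/2117 6/29 -4 5 N
5 15/17 15/32 -735/1088 15/34 -4 4 W
final -3 4 S

n=0: pose=(-4,5,N); sL=12/29, sR=60/73; mL=-1308/2117, mR=6/29; mL+mR=-30/73 → advance -1; mR−mL=1746/2117 → turn +1·90°
n=1: pose=(-4,4,W); sL=15/17, sR=15/32; mL=-735/1088, mR=15/34; mL+mR=-15/64 → advance -1; mR−mL=1215/1088 → turn +1·90°
n=2: pose=(-3,4,S); sL=60/13, sR=60/73; mL=-2580/949, mR=30/13; mL+mR=-30/73 → advance -1; mR−mL=4770/949 → turn +1·90°
n=3: pose=(-3,5,E); sL=2/3, sR=10/3; mL=-2, mR=1/3; mL+mR=-5/3 → advance -1; mR−mL=7/3 → turn +1·90°
n=4: pose=(-4,5,N); sL=12/29, sR=60/73; mL=-1308/2117, mR=6/29; mL+mR=-30/73 → advance -1; mR−mL=1746/2117 → turn +1·90°
n=5: pose=(-4,4,W); sL=15/17, sR=15/32; mL=-735/1088, mR=15/34; mL+mR=-15/64 → advance -1; mR−mL=1215/1088 → turn +1·90°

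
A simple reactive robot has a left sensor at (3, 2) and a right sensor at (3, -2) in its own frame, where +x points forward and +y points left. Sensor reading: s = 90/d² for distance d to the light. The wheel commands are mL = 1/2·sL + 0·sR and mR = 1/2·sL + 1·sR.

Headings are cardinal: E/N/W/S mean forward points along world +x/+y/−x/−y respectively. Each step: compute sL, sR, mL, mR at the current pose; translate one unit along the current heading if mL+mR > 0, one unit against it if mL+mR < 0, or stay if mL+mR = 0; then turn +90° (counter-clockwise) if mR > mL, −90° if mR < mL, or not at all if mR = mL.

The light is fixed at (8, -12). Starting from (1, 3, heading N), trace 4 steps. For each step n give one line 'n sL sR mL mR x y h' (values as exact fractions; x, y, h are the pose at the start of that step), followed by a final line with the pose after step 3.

n=0: pose=(1,3,N); sL=2/9, sR=90/349; mL=1/9, mR=1159/3141; mL+mR=1508/3141 → advance +1; mR−mL=90/349 → turn +1·90°
n=1: pose=(1,4,W); sL=45/148, sR=45/212; mL=45/296, mR=5715/15688; mL+mR=2025/3922 → advance +1; mR−mL=45/212 → turn +1·90°
n=2: pose=(0,4,S); sL=18/41, sR=90/269; mL=9/41, mR=6111/11029; mL+mR=8532/11029 → advance +1; mR−mL=90/269 → turn +1·90°
n=3: pose=(0,3,E); sL=45/157, sR=45/97; mL=45/314, mR=18495/30458; mL+mR=11430/15229 → advance +1; mR−mL=45/97 → turn +1·90°

0 2/9 90/349 1/9 1159/3141 1 3 N
1 45/148 45/212 45/296 5715/15688 1 4 W
2 18/41 90/269 9/41 6111/11029 0 4 S
3 45/157 45/97 45/314 18495/30458 0 3 E
final 1 3 N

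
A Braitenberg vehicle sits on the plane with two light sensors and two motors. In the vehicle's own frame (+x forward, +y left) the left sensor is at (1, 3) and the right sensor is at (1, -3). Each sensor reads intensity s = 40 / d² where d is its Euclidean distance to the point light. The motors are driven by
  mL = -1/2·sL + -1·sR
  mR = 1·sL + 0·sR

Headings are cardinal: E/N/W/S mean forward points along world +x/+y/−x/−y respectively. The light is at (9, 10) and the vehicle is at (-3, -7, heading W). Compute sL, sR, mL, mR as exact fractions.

left sensor world pos  = (-4, -10); dL² = 569
right sensor world pos = (-4, -4); dR² = 365
sL = 40/569 = 40/569
sR = 40/365 = 8/73
mL = -1/2·sL + -1·sR = -6012/41537
mR = 1·sL + 0·sR = 40/569

40/569 8/73 -6012/41537 40/569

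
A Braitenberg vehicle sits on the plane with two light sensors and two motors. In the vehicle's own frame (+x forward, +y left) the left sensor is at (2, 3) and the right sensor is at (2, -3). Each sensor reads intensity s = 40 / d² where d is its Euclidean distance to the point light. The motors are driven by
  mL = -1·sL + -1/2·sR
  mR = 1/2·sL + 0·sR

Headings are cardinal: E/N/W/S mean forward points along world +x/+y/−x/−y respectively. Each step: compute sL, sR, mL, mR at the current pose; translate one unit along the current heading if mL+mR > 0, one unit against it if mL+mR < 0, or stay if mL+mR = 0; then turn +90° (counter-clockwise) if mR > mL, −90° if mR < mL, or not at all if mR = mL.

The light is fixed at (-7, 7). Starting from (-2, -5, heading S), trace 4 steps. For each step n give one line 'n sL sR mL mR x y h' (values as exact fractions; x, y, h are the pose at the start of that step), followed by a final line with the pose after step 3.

0 2/13 1/5 -33/130 1/13 -2 -5 S
1 40/113 8/49 -2412/5537 20/113 -2 -4 E
2 20/41 4/13 -342/533 10/41 -3 -4 N
3 40/229 8/17 -1596/3893 20/229 -3 -5 W
final -2 -5 S

n=0: pose=(-2,-5,S); sL=2/13, sR=1/5; mL=-33/130, mR=1/13; mL+mR=-23/130 → advance -1; mR−mL=43/130 → turn +1·90°
n=1: pose=(-2,-4,E); sL=40/113, sR=8/49; mL=-2412/5537, mR=20/113; mL+mR=-1432/5537 → advance -1; mR−mL=3392/5537 → turn +1·90°
n=2: pose=(-3,-4,N); sL=20/41, sR=4/13; mL=-342/533, mR=10/41; mL+mR=-212/533 → advance -1; mR−mL=472/533 → turn +1·90°
n=3: pose=(-3,-5,W); sL=40/229, sR=8/17; mL=-1596/3893, mR=20/229; mL+mR=-1256/3893 → advance -1; mR−mL=1936/3893 → turn +1·90°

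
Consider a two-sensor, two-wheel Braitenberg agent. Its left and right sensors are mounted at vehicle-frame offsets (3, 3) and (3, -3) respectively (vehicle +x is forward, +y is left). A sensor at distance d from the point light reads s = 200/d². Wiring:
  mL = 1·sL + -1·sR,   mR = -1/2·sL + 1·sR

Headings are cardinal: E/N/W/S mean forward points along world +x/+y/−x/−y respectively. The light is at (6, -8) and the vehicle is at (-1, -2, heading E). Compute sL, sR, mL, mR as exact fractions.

left sensor world pos  = (2, 1); dL² = 97
right sensor world pos = (2, -5); dR² = 25
sL = 200/97 = 200/97
sR = 200/25 = 8
mL = 1·sL + -1·sR = -576/97
mR = -1/2·sL + 1·sR = 676/97

200/97 8 -576/97 676/97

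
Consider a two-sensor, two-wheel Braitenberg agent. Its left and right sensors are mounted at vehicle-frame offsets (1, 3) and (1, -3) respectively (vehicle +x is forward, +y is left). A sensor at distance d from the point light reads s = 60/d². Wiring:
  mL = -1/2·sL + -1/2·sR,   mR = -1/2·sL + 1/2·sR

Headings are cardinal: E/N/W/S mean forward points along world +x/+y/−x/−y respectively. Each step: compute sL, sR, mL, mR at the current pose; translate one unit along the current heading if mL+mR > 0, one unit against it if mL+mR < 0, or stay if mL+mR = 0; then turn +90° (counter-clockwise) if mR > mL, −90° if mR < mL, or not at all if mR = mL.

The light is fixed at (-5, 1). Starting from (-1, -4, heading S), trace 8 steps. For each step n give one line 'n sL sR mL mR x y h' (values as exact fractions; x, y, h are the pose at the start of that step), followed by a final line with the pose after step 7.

n=0: pose=(-1,-4,S); sL=12/17, sR=60/37; mL=-732/629, mR=288/629; mL+mR=-12/17 → advance -1; mR−mL=60/37 → turn +1·90°
n=1: pose=(-1,-3,E); sL=30/13, sR=30/37; mL=-750/481, mR=-360/481; mL+mR=-30/13 → advance -1; mR−mL=30/37 → turn +1·90°
n=2: pose=(-2,-3,N); sL=20/3, sR=4/3; mL=-4, mR=-8/3; mL+mR=-20/3 → advance -1; mR−mL=4/3 → turn +1·90°
n=3: pose=(-2,-4,W); sL=15/17, sR=15/2; mL=-285/68, mR=225/68; mL+mR=-15/17 → advance -1; mR−mL=15/2 → turn +1·90°
n=4: pose=(-1,-4,S); sL=12/17, sR=60/37; mL=-732/629, mR=288/629; mL+mR=-12/17 → advance -1; mR−mL=60/37 → turn +1·90°
n=5: pose=(-1,-3,E); sL=30/13, sR=30/37; mL=-750/481, mR=-360/481; mL+mR=-30/13 → advance -1; mR−mL=30/37 → turn +1·90°
n=6: pose=(-2,-3,N); sL=20/3, sR=4/3; mL=-4, mR=-8/3; mL+mR=-20/3 → advance -1; mR−mL=4/3 → turn +1·90°
n=7: pose=(-2,-4,W); sL=15/17, sR=15/2; mL=-285/68, mR=225/68; mL+mR=-15/17 → advance -1; mR−mL=15/2 → turn +1·90°

0 12/17 60/37 -732/629 288/629 -1 -4 S
1 30/13 30/37 -750/481 -360/481 -1 -3 E
2 20/3 4/3 -4 -8/3 -2 -3 N
3 15/17 15/2 -285/68 225/68 -2 -4 W
4 12/17 60/37 -732/629 288/629 -1 -4 S
5 30/13 30/37 -750/481 -360/481 -1 -3 E
6 20/3 4/3 -4 -8/3 -2 -3 N
7 15/17 15/2 -285/68 225/68 -2 -4 W
final -1 -4 S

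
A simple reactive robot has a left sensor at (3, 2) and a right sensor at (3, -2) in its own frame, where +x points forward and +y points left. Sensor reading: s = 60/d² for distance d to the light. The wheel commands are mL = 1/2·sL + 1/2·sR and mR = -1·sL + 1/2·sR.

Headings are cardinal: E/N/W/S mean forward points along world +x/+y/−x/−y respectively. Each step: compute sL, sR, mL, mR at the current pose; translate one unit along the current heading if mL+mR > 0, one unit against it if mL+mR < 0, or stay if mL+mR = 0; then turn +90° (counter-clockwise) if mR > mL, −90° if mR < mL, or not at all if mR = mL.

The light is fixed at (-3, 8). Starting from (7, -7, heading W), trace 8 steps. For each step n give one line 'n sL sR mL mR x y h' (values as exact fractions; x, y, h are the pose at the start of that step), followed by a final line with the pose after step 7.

n=0: pose=(7,-7,W); sL=30/169, sR=30/109; mL=4170/18421, mR=-735/18421; mL+mR=3435/18421 → advance +1; mR−mL=-45/169 → turn -1·90°
n=1: pose=(6,-7,N); sL=60/193, sR=12/53; mL=2748/10229, mR=-2022/10229; mL+mR=726/10229 → advance +1; mR−mL=-90/193 → turn -1·90°
n=2: pose=(6,-6,E); sL=5/24, sR=3/20; mL=43/240, mR=-2/15; mL+mR=11/240 → advance +1; mR−mL=-5/16 → turn -1·90°
n=3: pose=(7,-6,S); sL=60/433, sR=60/353; mL=23580/152849, mR=-8190/152849; mL+mR=15390/152849 → advance +1; mR−mL=-90/433 → turn -1·90°
n=4: pose=(7,-7,W); sL=30/169, sR=30/109; mL=4170/18421, mR=-735/18421; mL+mR=3435/18421 → advance +1; mR−mL=-45/169 → turn -1·90°
n=5: pose=(6,-7,N); sL=60/193, sR=12/53; mL=2748/10229, mR=-2022/10229; mL+mR=726/10229 → advance +1; mR−mL=-90/193 → turn -1·90°
n=6: pose=(6,-6,E); sL=5/24, sR=3/20; mL=43/240, mR=-2/15; mL+mR=11/240 → advance +1; mR−mL=-5/16 → turn -1·90°
n=7: pose=(7,-6,S); sL=60/433, sR=60/353; mL=23580/152849, mR=-8190/152849; mL+mR=15390/152849 → advance +1; mR−mL=-90/433 → turn -1·90°

0 30/169 30/109 4170/18421 -735/18421 7 -7 W
1 60/193 12/53 2748/10229 -2022/10229 6 -7 N
2 5/24 3/20 43/240 -2/15 6 -6 E
3 60/433 60/353 23580/152849 -8190/152849 7 -6 S
4 30/169 30/109 4170/18421 -735/18421 7 -7 W
5 60/193 12/53 2748/10229 -2022/10229 6 -7 N
6 5/24 3/20 43/240 -2/15 6 -6 E
7 60/433 60/353 23580/152849 -8190/152849 7 -6 S
final 7 -7 W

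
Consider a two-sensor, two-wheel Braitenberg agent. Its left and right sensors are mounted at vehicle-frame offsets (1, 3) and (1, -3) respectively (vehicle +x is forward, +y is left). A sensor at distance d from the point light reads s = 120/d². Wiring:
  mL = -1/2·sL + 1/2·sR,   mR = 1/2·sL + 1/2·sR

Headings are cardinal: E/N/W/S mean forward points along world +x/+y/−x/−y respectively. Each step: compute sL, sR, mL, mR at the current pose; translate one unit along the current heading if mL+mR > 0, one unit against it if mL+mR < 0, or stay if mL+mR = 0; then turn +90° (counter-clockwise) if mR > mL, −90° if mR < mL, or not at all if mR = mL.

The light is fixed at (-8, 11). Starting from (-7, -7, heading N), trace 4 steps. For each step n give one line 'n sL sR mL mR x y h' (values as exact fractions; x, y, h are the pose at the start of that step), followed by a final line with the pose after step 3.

0 120/293 24/61 -144/17873 7176/17873 -7 -7 N
1 3/10 30/49 153/980 447/980 -7 -6 W
2 40/111 40/111 0 40/111 -8 -6 S
3 60/113 60/221 -3240/24973 10020/24973 -8 -7 E
final -7 -7 N

n=0: pose=(-7,-7,N); sL=120/293, sR=24/61; mL=-144/17873, mR=7176/17873; mL+mR=24/61 → advance +1; mR−mL=120/293 → turn +1·90°
n=1: pose=(-7,-6,W); sL=3/10, sR=30/49; mL=153/980, mR=447/980; mL+mR=30/49 → advance +1; mR−mL=3/10 → turn +1·90°
n=2: pose=(-8,-6,S); sL=40/111, sR=40/111; mL=0, mR=40/111; mL+mR=40/111 → advance +1; mR−mL=40/111 → turn +1·90°
n=3: pose=(-8,-7,E); sL=60/113, sR=60/221; mL=-3240/24973, mR=10020/24973; mL+mR=60/221 → advance +1; mR−mL=60/113 → turn +1·90°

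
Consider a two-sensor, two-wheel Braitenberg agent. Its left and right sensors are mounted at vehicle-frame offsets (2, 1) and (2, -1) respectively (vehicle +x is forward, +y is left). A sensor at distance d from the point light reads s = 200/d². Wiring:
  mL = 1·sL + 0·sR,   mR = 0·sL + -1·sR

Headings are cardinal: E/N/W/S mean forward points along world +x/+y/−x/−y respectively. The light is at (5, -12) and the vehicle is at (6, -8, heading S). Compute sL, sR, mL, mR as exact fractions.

25 50 25 -50

left sensor world pos  = (7, -10); dL² = 8
right sensor world pos = (5, -10); dR² = 4
sL = 200/8 = 25
sR = 200/4 = 50
mL = 1·sL + 0·sR = 25
mR = 0·sL + -1·sR = -50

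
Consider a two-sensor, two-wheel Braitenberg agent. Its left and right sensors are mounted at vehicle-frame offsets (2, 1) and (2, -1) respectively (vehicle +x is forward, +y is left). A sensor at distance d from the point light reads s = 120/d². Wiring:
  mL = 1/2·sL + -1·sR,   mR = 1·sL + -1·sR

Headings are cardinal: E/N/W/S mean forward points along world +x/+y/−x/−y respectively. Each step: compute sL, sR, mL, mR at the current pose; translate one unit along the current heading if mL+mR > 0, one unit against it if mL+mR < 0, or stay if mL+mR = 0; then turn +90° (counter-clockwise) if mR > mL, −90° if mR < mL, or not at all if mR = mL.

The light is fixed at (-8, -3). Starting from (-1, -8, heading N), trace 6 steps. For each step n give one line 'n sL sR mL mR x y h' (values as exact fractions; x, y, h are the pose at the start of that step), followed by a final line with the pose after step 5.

0 8/3 120/73 -68/219 224/219 -1 -8 N
1 12/5 60/17 -198/85 -96/85 -1 -7 W
2 40/39 24/17 -596/663 -256/663 0 -7 S
3 15/13 30/29 -345/754 45/377 0 -6 E
4 120/37 24/13 -108/481 672/481 -1 -6 N
5 60/17 60/13 -630/221 -240/221 -1 -5 W
final 0 -5 S

n=0: pose=(-1,-8,N); sL=8/3, sR=120/73; mL=-68/219, mR=224/219; mL+mR=52/73 → advance +1; mR−mL=4/3 → turn +1·90°
n=1: pose=(-1,-7,W); sL=12/5, sR=60/17; mL=-198/85, mR=-96/85; mL+mR=-294/85 → advance -1; mR−mL=6/5 → turn +1·90°
n=2: pose=(0,-7,S); sL=40/39, sR=24/17; mL=-596/663, mR=-256/663; mL+mR=-284/221 → advance -1; mR−mL=20/39 → turn +1·90°
n=3: pose=(0,-6,E); sL=15/13, sR=30/29; mL=-345/754, mR=45/377; mL+mR=-255/754 → advance -1; mR−mL=15/26 → turn +1·90°
n=4: pose=(-1,-6,N); sL=120/37, sR=24/13; mL=-108/481, mR=672/481; mL+mR=564/481 → advance +1; mR−mL=60/37 → turn +1·90°
n=5: pose=(-1,-5,W); sL=60/17, sR=60/13; mL=-630/221, mR=-240/221; mL+mR=-870/221 → advance -1; mR−mL=30/17 → turn +1·90°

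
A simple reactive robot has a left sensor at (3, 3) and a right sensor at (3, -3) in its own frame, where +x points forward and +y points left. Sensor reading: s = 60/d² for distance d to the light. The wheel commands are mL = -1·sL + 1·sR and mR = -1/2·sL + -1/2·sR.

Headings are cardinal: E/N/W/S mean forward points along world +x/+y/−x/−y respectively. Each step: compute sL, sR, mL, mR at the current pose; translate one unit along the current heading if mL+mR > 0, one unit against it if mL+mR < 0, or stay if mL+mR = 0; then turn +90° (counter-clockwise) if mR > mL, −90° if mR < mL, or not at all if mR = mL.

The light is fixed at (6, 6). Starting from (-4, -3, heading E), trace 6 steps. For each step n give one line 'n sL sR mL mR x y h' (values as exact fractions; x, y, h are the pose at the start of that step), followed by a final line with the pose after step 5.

0 12/17 60/193 -1296/3281 -1668/3281 -4 -3 E
1 15/52 3/17 -99/884 -411/1768 -5 -3 S
2 60/317 60/221 5760/70057 -16140/70057 -5 -2 W
3 30/97 30/37 1800/3589 -2010/3589 -4 -2 N
4 12/17 60/193 -1296/3281 -1668/3281 -4 -3 E
5 15/52 3/17 -99/884 -411/1768 -5 -3 S
final -5 -2 W

n=0: pose=(-4,-3,E); sL=12/17, sR=60/193; mL=-1296/3281, mR=-1668/3281; mL+mR=-2964/3281 → advance -1; mR−mL=-372/3281 → turn -1·90°
n=1: pose=(-5,-3,S); sL=15/52, sR=3/17; mL=-99/884, mR=-411/1768; mL+mR=-609/1768 → advance -1; mR−mL=-213/1768 → turn -1·90°
n=2: pose=(-5,-2,W); sL=60/317, sR=60/221; mL=5760/70057, mR=-16140/70057; mL+mR=-10380/70057 → advance -1; mR−mL=-21900/70057 → turn -1·90°
n=3: pose=(-4,-2,N); sL=30/97, sR=30/37; mL=1800/3589, mR=-2010/3589; mL+mR=-210/3589 → advance -1; mR−mL=-3810/3589 → turn -1·90°
n=4: pose=(-4,-3,E); sL=12/17, sR=60/193; mL=-1296/3281, mR=-1668/3281; mL+mR=-2964/3281 → advance -1; mR−mL=-372/3281 → turn -1·90°
n=5: pose=(-5,-3,S); sL=15/52, sR=3/17; mL=-99/884, mR=-411/1768; mL+mR=-609/1768 → advance -1; mR−mL=-213/1768 → turn -1·90°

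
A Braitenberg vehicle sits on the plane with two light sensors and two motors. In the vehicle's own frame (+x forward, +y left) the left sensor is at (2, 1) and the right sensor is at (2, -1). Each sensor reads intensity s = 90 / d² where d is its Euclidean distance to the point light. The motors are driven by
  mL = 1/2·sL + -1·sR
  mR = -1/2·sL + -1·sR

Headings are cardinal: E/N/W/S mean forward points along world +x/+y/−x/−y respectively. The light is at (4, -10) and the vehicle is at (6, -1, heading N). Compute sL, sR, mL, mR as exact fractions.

45/61 9/13 -513/1586 -1683/1586

left sensor world pos  = (5, 1); dL² = 122
right sensor world pos = (7, 1); dR² = 130
sL = 90/122 = 45/61
sR = 90/130 = 9/13
mL = 1/2·sL + -1·sR = -513/1586
mR = -1/2·sL + -1·sR = -1683/1586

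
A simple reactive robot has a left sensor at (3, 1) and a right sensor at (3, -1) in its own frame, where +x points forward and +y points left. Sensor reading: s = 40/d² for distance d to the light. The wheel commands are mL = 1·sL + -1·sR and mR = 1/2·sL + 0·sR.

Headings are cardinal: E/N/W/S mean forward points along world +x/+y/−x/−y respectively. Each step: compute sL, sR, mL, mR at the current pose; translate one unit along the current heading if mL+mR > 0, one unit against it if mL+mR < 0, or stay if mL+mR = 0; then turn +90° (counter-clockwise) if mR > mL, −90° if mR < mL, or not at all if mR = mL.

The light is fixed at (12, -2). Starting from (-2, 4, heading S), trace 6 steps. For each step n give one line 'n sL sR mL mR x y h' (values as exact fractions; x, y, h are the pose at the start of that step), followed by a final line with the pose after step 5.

0 20/89 20/117 560/10413 10/89 -2 4 S
1 40/157 40/137 -800/21509 20/157 -2 3 E
2 2/13 5/26 -1/26 1/13 -1 3 N
3 40/281 8/61 192/17141 20/281 -1 4 W
4 20/89 20/117 560/10413 10/89 -2 4 S
5 40/157 40/137 -800/21509 20/157 -2 3 E
final -1 3 N

n=0: pose=(-2,4,S); sL=20/89, sR=20/117; mL=560/10413, mR=10/89; mL+mR=1730/10413 → advance +1; mR−mL=610/10413 → turn +1·90°
n=1: pose=(-2,3,E); sL=40/157, sR=40/137; mL=-800/21509, mR=20/157; mL+mR=1940/21509 → advance +1; mR−mL=3540/21509 → turn +1·90°
n=2: pose=(-1,3,N); sL=2/13, sR=5/26; mL=-1/26, mR=1/13; mL+mR=1/26 → advance +1; mR−mL=3/26 → turn +1·90°
n=3: pose=(-1,4,W); sL=40/281, sR=8/61; mL=192/17141, mR=20/281; mL+mR=1412/17141 → advance +1; mR−mL=1028/17141 → turn +1·90°
n=4: pose=(-2,4,S); sL=20/89, sR=20/117; mL=560/10413, mR=10/89; mL+mR=1730/10413 → advance +1; mR−mL=610/10413 → turn +1·90°
n=5: pose=(-2,3,E); sL=40/157, sR=40/137; mL=-800/21509, mR=20/157; mL+mR=1940/21509 → advance +1; mR−mL=3540/21509 → turn +1·90°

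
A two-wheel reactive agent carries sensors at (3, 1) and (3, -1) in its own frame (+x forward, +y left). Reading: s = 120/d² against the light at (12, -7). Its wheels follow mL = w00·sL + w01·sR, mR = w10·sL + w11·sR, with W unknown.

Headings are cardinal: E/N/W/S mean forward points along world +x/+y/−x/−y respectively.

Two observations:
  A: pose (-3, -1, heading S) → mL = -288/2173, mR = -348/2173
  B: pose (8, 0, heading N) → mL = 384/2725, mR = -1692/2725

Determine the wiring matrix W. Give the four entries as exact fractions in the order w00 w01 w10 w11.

-1 1 1/2 -1

obs A: pose=(-3,-1,S) → sL=24/41, sR=24/53, mL=-288/2173, mR=-348/2173
obs B: pose=(8,0,N) → sL=24/25, sR=120/109, mL=384/2725, mR=-1692/2725
sensor matrix S = [[24/41, 24/53], [24/25, 120/109]]; det S = 1241856/5921425
solve [mL_A; mL_B] = S·[w00; w01] and [mR_A; mR_B] = S·[w10; w11]:
  w00 = -1, w01 = 1, w10 = 1/2, w11 = -1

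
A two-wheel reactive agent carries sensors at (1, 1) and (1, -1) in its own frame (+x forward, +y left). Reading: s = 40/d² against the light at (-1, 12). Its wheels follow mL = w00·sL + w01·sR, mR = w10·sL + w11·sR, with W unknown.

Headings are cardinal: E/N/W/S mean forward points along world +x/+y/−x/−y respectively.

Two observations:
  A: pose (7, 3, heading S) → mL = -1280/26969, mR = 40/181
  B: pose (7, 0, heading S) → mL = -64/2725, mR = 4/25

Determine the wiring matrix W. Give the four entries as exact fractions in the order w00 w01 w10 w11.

obs A: pose=(7,3,S) → sL=40/181, sR=40/149, mL=-1280/26969, mR=40/181
obs B: pose=(7,0,S) → sL=4/25, sR=20/109, mL=-64/2725, mR=4/25
sensor matrix S = [[40/181, 40/149], [4/25, 20/109]]; det S = -35328/14698105
solve [mL_A; mL_B] = S·[w00; w01] and [mR_A; mR_B] = S·[w10; w11]:
  w00 = 1, w01 = -1, w10 = 1, w11 = 0

1 -1 1 0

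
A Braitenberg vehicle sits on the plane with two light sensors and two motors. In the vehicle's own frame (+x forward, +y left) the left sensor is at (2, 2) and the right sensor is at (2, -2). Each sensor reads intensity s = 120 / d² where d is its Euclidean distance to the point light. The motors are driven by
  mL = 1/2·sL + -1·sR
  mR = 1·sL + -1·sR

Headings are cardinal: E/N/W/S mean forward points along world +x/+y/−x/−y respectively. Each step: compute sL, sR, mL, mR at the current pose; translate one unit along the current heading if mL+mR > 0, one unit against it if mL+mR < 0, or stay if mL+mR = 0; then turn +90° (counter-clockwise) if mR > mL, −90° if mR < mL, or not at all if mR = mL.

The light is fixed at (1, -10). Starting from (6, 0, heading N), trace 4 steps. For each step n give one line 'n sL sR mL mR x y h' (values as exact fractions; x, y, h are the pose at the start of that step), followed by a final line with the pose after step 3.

0 40/51 120/193 -2260/9843 1600/9843 6 0 N
1 60/29 12/13 42/377 432/377 6 -1 W
2 24/17 120/53 -1404/901 -768/901 5 -1 S
3 2/3 6/5 -13/15 -8/15 5 0 E
final 4 0 N

n=0: pose=(6,0,N); sL=40/51, sR=120/193; mL=-2260/9843, mR=1600/9843; mL+mR=-220/3281 → advance -1; mR−mL=20/51 → turn +1·90°
n=1: pose=(6,-1,W); sL=60/29, sR=12/13; mL=42/377, mR=432/377; mL+mR=474/377 → advance +1; mR−mL=30/29 → turn +1·90°
n=2: pose=(5,-1,S); sL=24/17, sR=120/53; mL=-1404/901, mR=-768/901; mL+mR=-2172/901 → advance -1; mR−mL=12/17 → turn +1·90°
n=3: pose=(5,0,E); sL=2/3, sR=6/5; mL=-13/15, mR=-8/15; mL+mR=-7/5 → advance -1; mR−mL=1/3 → turn +1·90°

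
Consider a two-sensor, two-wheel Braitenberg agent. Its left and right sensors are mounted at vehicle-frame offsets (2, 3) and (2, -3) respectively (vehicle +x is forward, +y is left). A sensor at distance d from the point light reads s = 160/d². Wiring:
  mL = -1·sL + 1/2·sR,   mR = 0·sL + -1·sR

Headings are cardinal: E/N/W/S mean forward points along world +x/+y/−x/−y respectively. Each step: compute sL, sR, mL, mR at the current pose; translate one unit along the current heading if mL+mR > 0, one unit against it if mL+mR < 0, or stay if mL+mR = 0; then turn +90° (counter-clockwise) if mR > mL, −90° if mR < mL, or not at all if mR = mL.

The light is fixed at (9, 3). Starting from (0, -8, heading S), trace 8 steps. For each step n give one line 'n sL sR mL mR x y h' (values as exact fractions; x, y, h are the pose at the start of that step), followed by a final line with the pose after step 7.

n=0: pose=(0,-8,S); sL=32/41, sR=160/313; mL=-6736/12833, mR=-160/313; mL+mR=-13296/12833 → advance -1; mR−mL=176/12833 → turn +1·90°
n=1: pose=(0,-7,E); sL=80/49, sR=80/109; mL=-6760/5341, mR=-80/109; mL+mR=-10680/5341 → advance -1; mR−mL=2840/5341 → turn +1·90°
n=2: pose=(-1,-7,N); sL=160/233, sR=160/113; mL=560/26329, mR=-160/113; mL+mR=-36720/26329 → advance -1; mR−mL=-37840/26329 → turn -1·90°
n=3: pose=(-1,-8,E); sL=5/4, sR=8/13; mL=-49/52, mR=-8/13; mL+mR=-81/52 → advance -1; mR−mL=17/52 → turn +1·90°
n=4: pose=(-2,-8,N); sL=160/277, sR=32/29; mL=-208/8033, mR=-32/29; mL+mR=-9072/8033 → advance -1; mR−mL=-8656/8033 → turn -1·90°
n=5: pose=(-2,-9,E); sL=80/81, sR=80/153; mL=-1000/1377, mR=-80/153; mL+mR=-1720/1377 → advance -1; mR−mL=280/1377 → turn +1·90°
n=6: pose=(-3,-9,N); sL=32/65, sR=160/181; mL=-592/11765, mR=-160/181; mL+mR=-10992/11765 → advance -1; mR−mL=-9808/11765 → turn -1·90°
n=7: pose=(-3,-10,E); sL=4/5, sR=40/89; mL=-256/445, mR=-40/89; mL+mR=-456/445 → advance -1; mR−mL=56/445 → turn +1·90°

0 32/41 160/313 -6736/12833 -160/313 0 -8 S
1 80/49 80/109 -6760/5341 -80/109 0 -7 E
2 160/233 160/113 560/26329 -160/113 -1 -7 N
3 5/4 8/13 -49/52 -8/13 -1 -8 E
4 160/277 32/29 -208/8033 -32/29 -2 -8 N
5 80/81 80/153 -1000/1377 -80/153 -2 -9 E
6 32/65 160/181 -592/11765 -160/181 -3 -9 N
7 4/5 40/89 -256/445 -40/89 -3 -10 E
final -4 -10 N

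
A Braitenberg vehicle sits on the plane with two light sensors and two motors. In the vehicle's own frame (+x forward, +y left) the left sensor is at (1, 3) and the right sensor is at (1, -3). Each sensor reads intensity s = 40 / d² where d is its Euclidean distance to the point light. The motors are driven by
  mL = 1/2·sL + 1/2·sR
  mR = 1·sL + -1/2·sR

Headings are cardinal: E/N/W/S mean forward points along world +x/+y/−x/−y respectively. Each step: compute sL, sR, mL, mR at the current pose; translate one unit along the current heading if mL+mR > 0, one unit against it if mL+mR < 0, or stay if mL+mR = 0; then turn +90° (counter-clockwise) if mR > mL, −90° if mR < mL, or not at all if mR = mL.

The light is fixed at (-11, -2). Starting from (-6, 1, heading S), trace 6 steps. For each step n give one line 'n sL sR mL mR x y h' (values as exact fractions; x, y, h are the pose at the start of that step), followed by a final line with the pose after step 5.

0 10/17 5 95/34 -65/34 -6 1 S
1 40/17 40/41 1160/697 1300/697 -6 0 W
2 4/5 20 52/5 -46/5 -7 0 S
3 40/13 8/5 152/65 148/65 -7 -1 W
4 10 1 11/2 19/2 -8 -1 N
5 8 40/29 136/29 212/29 -8 0 W
final -9 0 S

n=0: pose=(-6,1,S); sL=10/17, sR=5; mL=95/34, mR=-65/34; mL+mR=15/17 → advance +1; mR−mL=-80/17 → turn -1·90°
n=1: pose=(-6,0,W); sL=40/17, sR=40/41; mL=1160/697, mR=1300/697; mL+mR=60/17 → advance +1; mR−mL=140/697 → turn +1·90°
n=2: pose=(-7,0,S); sL=4/5, sR=20; mL=52/5, mR=-46/5; mL+mR=6/5 → advance +1; mR−mL=-98/5 → turn -1·90°
n=3: pose=(-7,-1,W); sL=40/13, sR=8/5; mL=152/65, mR=148/65; mL+mR=60/13 → advance +1; mR−mL=-4/65 → turn -1·90°
n=4: pose=(-8,-1,N); sL=10, sR=1; mL=11/2, mR=19/2; mL+mR=15 → advance +1; mR−mL=4 → turn +1·90°
n=5: pose=(-8,0,W); sL=8, sR=40/29; mL=136/29, mR=212/29; mL+mR=12 → advance +1; mR−mL=76/29 → turn +1·90°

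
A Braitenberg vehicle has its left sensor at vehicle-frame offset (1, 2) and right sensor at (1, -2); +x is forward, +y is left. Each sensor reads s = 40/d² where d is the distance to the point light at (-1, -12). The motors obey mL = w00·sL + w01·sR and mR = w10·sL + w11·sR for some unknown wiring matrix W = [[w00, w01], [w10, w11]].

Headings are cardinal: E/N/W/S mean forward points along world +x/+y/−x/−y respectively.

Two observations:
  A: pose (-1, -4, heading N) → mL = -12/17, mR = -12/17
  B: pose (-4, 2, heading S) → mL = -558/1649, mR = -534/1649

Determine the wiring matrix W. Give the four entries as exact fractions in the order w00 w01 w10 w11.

-1 -1/2 -1/2 -1

obs A: pose=(-1,-4,N) → sL=8/17, sR=8/17, mL=-12/17, mR=-12/17
obs B: pose=(-4,2,S) → sL=4/17, sR=20/97, mL=-558/1649, mR=-534/1649
sensor matrix S = [[8/17, 8/17], [4/17, 20/97]]; det S = -384/28033
solve [mL_A; mL_B] = S·[w00; w01] and [mR_A; mR_B] = S·[w10; w11]:
  w00 = -1, w01 = -1/2, w10 = -1/2, w11 = -1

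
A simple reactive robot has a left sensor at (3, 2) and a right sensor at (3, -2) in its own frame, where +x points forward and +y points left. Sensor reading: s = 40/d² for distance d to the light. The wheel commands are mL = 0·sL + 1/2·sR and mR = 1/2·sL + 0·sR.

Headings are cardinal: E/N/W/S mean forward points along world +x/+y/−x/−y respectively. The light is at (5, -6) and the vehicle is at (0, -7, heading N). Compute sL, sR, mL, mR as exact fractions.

left sensor world pos  = (-2, -4); dL² = 53
right sensor world pos = (2, -4); dR² = 13
sL = 40/53 = 40/53
sR = 40/13 = 40/13
mL = 0·sL + 1/2·sR = 20/13
mR = 1/2·sL + 0·sR = 20/53

40/53 40/13 20/13 20/53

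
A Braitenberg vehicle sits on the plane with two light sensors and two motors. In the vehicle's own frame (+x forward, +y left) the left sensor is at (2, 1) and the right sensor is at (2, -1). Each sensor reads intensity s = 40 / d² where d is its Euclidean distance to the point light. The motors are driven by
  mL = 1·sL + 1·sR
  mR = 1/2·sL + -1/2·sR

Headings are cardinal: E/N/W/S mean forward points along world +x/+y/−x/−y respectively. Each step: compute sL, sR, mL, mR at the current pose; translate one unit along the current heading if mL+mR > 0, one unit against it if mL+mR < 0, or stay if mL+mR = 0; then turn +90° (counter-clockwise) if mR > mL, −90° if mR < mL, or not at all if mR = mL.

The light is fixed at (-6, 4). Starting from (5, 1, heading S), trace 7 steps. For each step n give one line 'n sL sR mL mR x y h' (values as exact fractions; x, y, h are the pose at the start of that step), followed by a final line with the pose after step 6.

n=0: pose=(5,1,S); sL=40/169, sR=8/25; mL=2352/4225, mR=-176/4225; mL+mR=2176/4225 → advance +1; mR−mL=-2528/4225 → turn -1·90°
n=1: pose=(5,0,W); sL=20/53, sR=4/9; mL=392/477, mR=-16/477; mL+mR=376/477 → advance +1; mR−mL=-136/159 → turn -1·90°
n=2: pose=(4,0,N); sL=8/17, sR=8/25; mL=336/425, mR=32/425; mL+mR=368/425 → advance +1; mR−mL=-304/425 → turn -1·90°
n=3: pose=(4,1,E); sL=10/37, sR=1/4; mL=77/148, mR=3/296; mL+mR=157/296 → advance +1; mR−mL=-151/296 → turn -1·90°
n=4: pose=(5,1,S); sL=40/169, sR=8/25; mL=2352/4225, mR=-176/4225; mL+mR=2176/4225 → advance +1; mR−mL=-2528/4225 → turn -1·90°
n=5: pose=(5,0,W); sL=20/53, sR=4/9; mL=392/477, mR=-16/477; mL+mR=376/477 → advance +1; mR−mL=-136/159 → turn -1·90°
n=6: pose=(4,0,N); sL=8/17, sR=8/25; mL=336/425, mR=32/425; mL+mR=368/425 → advance +1; mR−mL=-304/425 → turn -1·90°

0 40/169 8/25 2352/4225 -176/4225 5 1 S
1 20/53 4/9 392/477 -16/477 5 0 W
2 8/17 8/25 336/425 32/425 4 0 N
3 10/37 1/4 77/148 3/296 4 1 E
4 40/169 8/25 2352/4225 -176/4225 5 1 S
5 20/53 4/9 392/477 -16/477 5 0 W
6 8/17 8/25 336/425 32/425 4 0 N
final 4 1 E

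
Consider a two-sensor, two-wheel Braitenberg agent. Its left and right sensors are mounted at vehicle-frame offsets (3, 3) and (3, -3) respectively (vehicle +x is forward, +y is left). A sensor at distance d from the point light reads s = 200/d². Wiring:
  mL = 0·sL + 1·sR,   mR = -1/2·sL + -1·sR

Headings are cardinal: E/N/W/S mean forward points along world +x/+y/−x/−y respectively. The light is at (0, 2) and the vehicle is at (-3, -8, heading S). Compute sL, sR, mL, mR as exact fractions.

200/169 40/41 40/41 -10860/6929

left sensor world pos  = (0, -11); dL² = 169
right sensor world pos = (-6, -11); dR² = 205
sL = 200/169 = 200/169
sR = 200/205 = 40/41
mL = 0·sL + 1·sR = 40/41
mR = -1/2·sL + -1·sR = -10860/6929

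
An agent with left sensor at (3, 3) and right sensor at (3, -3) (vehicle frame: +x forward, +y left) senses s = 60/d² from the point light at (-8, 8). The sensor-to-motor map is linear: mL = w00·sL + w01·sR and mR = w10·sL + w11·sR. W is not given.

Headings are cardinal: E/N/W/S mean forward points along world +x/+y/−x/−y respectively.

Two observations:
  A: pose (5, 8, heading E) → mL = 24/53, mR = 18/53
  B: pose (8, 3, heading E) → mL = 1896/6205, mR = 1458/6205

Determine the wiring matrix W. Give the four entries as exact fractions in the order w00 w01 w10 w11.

1 1 1 1/2

obs A: pose=(5,8,E) → sL=12/53, sR=12/53, mL=24/53, mR=18/53
obs B: pose=(8,3,E) → sL=12/73, sR=12/85, mL=1896/6205, mR=1458/6205
sensor matrix S = [[12/53, 12/53], [12/73, 12/85]]; det S = -1728/328865
solve [mL_A; mL_B] = S·[w00; w01] and [mR_A; mR_B] = S·[w10; w11]:
  w00 = 1, w01 = 1, w10 = 1, w11 = 1/2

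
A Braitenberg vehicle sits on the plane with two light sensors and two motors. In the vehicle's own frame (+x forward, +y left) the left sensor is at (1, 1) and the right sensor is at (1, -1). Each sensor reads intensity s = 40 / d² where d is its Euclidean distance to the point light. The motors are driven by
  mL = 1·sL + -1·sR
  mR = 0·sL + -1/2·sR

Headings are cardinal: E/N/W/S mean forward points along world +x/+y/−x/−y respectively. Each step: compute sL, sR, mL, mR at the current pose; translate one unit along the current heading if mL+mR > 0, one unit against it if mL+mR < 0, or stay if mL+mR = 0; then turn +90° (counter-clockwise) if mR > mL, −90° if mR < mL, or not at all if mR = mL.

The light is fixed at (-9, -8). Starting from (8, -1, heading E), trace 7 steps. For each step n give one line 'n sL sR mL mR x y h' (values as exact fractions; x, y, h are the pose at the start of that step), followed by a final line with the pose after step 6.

n=0: pose=(8,-1,E); sL=10/97, sR=1/9; mL=-7/873, mR=-1/18; mL+mR=-37/582 → advance -1; mR−mL=-83/1746 → turn -1·90°
n=1: pose=(7,-1,S); sL=8/65, sR=40/261; mL=-512/16965, mR=-20/261; mL+mR=-604/5655 → advance -1; mR−mL=-788/16965 → turn -1·90°
n=2: pose=(7,0,W); sL=20/137, sR=20/153; mL=320/20961, mR=-10/153; mL+mR=-350/6987 → advance -1; mR−mL=-1690/20961 → turn -1·90°
n=3: pose=(8,0,N); sL=40/337, sR=8/81; mL=544/27297, mR=-4/81; mL+mR=-268/9099 → advance -1; mR−mL=-1892/27297 → turn -1·90°
n=4: pose=(8,-1,E); sL=10/97, sR=1/9; mL=-7/873, mR=-1/18; mL+mR=-37/582 → advance -1; mR−mL=-83/1746 → turn -1·90°
n=5: pose=(7,-1,S); sL=8/65, sR=40/261; mL=-512/16965, mR=-20/261; mL+mR=-604/5655 → advance -1; mR−mL=-788/16965 → turn -1·90°
n=6: pose=(7,0,W); sL=20/137, sR=20/153; mL=320/20961, mR=-10/153; mL+mR=-350/6987 → advance -1; mR−mL=-1690/20961 → turn -1·90°

0 10/97 1/9 -7/873 -1/18 8 -1 E
1 8/65 40/261 -512/16965 -20/261 7 -1 S
2 20/137 20/153 320/20961 -10/153 7 0 W
3 40/337 8/81 544/27297 -4/81 8 0 N
4 10/97 1/9 -7/873 -1/18 8 -1 E
5 8/65 40/261 -512/16965 -20/261 7 -1 S
6 20/137 20/153 320/20961 -10/153 7 0 W
final 8 0 N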